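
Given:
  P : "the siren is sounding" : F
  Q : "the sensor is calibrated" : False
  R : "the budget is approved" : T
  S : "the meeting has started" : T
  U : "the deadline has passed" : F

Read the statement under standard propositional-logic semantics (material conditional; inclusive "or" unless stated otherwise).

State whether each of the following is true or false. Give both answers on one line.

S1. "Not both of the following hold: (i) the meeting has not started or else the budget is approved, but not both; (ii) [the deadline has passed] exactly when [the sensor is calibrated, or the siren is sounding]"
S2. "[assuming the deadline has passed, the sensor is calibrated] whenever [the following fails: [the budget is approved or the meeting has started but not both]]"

S1: Parsed as (not S xor R) nand (U iff (Q or P))

not S = not True = False
not S xor R = False xor True = True
Q or P = False or False = False
U iff (Q or P) = False iff False = True
(not S xor R) nand (U iff (Q or P)) = True nand True = False
So S1 is false.

S2: Formalization: not (R xor S) -> (U -> Q)

R xor S = True xor True = False
not (R xor S) = not False = True
U -> Q = False -> False = True
not (R xor S) -> (U -> Q) = True -> True = True
Hence S2 is true.

S1 False / S2 True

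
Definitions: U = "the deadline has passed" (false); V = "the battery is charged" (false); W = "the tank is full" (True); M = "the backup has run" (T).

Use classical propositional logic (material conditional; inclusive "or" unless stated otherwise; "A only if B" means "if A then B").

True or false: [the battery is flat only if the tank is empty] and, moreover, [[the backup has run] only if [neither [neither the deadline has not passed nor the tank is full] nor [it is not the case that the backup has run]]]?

false

Values: V=F, W=T, M=T, U=F.
Formalization: (~V -> ~W) & (M -> ((~U nor W) nor ~M))

~V = ~F = T
~W = ~T = F
~V -> ~W = T -> F = F
~U = ~F = T
~U nor W = T nor T = F
~M = ~T = F
(~U nor W) nor ~M = F nor F = T
M -> ((~U nor W) nor ~M) = T -> T = T
(~V -> ~W) & (M -> ((~U nor W) nor ~M)) = F & T = F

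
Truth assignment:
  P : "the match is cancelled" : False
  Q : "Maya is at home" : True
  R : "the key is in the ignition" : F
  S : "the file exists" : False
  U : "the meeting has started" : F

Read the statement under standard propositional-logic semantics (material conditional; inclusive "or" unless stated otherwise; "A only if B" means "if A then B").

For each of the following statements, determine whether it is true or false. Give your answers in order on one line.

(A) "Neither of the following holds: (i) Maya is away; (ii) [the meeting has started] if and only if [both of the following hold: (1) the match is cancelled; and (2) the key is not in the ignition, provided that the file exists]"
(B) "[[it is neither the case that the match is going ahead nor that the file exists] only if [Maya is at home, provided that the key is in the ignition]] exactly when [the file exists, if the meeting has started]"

(A) F, (B) T

(A): Parsed as ¬Q ↓ (U ↔ (P ∧ (S → ¬R)))

¬Q = ¬T = F
¬R = ¬F = T
S → ¬R = F → T = T
P ∧ (S → ¬R) = F ∧ T = F
U ↔ (P ∧ (S → ¬R)) = F ↔ F = T
¬Q ↓ (U ↔ (P ∧ (S → ¬R))) = F ↓ T = F
Thus (A) is false.

(B): Parsed as ((¬P ↓ S) → (R → Q)) ↔ (U → S)

¬P = ¬F = T
¬P ↓ S = T ↓ F = F
R → Q = F → T = T
(¬P ↓ S) → (R → Q) = F → T = T
U → S = F → F = T
((¬P ↓ S) → (R → Q)) ↔ (U → S) = T ↔ T = T
So (B) is true.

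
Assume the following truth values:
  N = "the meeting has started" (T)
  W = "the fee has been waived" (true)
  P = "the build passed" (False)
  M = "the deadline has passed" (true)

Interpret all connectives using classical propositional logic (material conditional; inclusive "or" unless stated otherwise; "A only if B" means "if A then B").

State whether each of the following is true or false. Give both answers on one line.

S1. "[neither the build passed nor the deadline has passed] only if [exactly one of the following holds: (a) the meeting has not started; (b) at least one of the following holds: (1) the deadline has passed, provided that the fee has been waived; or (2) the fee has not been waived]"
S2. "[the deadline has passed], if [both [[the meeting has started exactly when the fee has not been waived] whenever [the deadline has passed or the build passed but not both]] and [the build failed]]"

S1 True / S2 True

S1: Formalization: (P nor M) -> (not N xor ((W -> M) or not W))

P nor M = False nor True = False
not N = not True = False
W -> M = True -> True = True
not W = not True = False
(W -> M) or not W = True or False = True
not N xor ((W -> M) or not W) = False xor True = True
(P nor M) -> (not N xor ((W -> M) or not W)) = False -> True = True
Thus S1 is true.

S2: This is (((M xor P) -> (N iff not W)) and not P) -> M.

M xor P = True xor False = True
not W = not True = False
N iff not W = True iff False = False
(M xor P) -> (N iff not W) = True -> False = False
not P = not False = True
((M xor P) -> (N iff not W)) and not P = False and True = False
(((M xor P) -> (N iff not W)) and not P) -> M = False -> True = True
So S2 is true.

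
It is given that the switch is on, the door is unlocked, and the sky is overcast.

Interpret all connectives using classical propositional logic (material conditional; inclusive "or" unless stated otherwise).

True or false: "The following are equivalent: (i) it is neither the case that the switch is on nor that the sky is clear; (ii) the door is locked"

The statement is true.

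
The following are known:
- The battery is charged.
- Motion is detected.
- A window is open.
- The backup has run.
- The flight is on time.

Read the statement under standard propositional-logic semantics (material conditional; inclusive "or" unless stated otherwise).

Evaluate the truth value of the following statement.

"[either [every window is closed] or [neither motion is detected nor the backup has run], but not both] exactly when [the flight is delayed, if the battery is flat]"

Let M = "a window is open" (True), H = "motion is detected" (True), Q = "the backup has run" (True), K = "the battery is charged" (True), R = "the flight is delayed" (False).
This is (not M xor (H nor Q)) iff (not K -> R).

not M = not True = False
H nor Q = True nor True = False
not M xor (H nor Q) = False xor False = False
not K = not True = False
not K -> R = False -> False = True
(not M xor (H nor Q)) iff (not K -> R) = False iff True = False

False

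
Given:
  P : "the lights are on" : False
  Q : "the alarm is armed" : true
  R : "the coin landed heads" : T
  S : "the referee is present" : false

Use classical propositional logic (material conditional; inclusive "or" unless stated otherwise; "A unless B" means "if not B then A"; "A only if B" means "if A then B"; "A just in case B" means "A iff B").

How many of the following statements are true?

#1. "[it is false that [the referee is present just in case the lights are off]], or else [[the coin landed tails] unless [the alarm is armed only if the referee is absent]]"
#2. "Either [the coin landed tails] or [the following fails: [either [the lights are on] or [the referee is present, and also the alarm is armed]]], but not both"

#1: This is ¬(S ↔ ¬P) ∨ (¬R ∨ (Q → ¬S)).

¬P = ¬F = T
S ↔ ¬P = F ↔ T = F
¬(S ↔ ¬P) = ¬F = T
¬R = ¬T = F
¬S = ¬F = T
Q → ¬S = T → T = T
¬R ∨ (Q → ¬S) = F ∨ T = T
¬(S ↔ ¬P) ∨ (¬R ∨ (Q → ¬S)) = T ∨ T = T
So #1 is true.

#2: Formalization: ¬R ⊕ ¬(P ∨ (S ∧ Q))

¬R = ¬T = F
S ∧ Q = F ∧ T = F
P ∨ (S ∧ Q) = F ∨ F = F
¬(P ∨ (S ∧ Q)) = ¬F = T
¬R ⊕ ¬(P ∨ (S ∧ Q)) = F ⊕ T = T
So #2 is true.

2 of the 2 statements are true (#1, #2).

2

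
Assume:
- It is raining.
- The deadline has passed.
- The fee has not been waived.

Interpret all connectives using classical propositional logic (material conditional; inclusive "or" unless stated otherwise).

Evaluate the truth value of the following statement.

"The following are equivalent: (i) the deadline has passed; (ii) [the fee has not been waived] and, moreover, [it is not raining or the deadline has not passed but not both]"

False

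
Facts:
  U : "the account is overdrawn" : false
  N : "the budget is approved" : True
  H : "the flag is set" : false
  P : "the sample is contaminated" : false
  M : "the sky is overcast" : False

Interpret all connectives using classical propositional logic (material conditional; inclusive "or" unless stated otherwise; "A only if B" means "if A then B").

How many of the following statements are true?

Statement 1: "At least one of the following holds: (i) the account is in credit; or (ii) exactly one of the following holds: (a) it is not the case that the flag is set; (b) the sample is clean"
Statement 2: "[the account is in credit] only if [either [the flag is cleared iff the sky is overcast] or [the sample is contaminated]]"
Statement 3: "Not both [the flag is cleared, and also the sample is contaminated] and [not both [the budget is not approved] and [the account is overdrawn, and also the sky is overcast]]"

Statement 1: This is ¬U ∨ (¬H ⊕ ¬P).

¬U = ¬F = T
¬H = ¬F = T
¬P = ¬F = T
¬H ⊕ ¬P = T ⊕ T = F
¬U ∨ (¬H ⊕ ¬P) = T ∨ F = T
Hence Statement 1 is true.

Statement 2: This is ¬U → ((¬H ↔ M) ∨ P).

¬U = ¬F = T
¬H = ¬F = T
¬H ↔ M = T ↔ F = F
(¬H ↔ M) ∨ P = F ∨ F = F
¬U → ((¬H ↔ M) ∨ P) = T → F = F
Thus Statement 2 is false.

Statement 3: In symbols: (¬H ∧ P) ↑ (¬N ↑ (U ∧ M))

¬H = ¬F = T
¬H ∧ P = T ∧ F = F
¬N = ¬T = F
U ∧ M = F ∧ F = F
¬N ↑ (U ∧ M) = F ↑ F = T
(¬H ∧ P) ↑ (¬N ↑ (U ∧ M)) = F ↑ T = T
Hence Statement 3 is true.

2 of the 3 statements are true.

2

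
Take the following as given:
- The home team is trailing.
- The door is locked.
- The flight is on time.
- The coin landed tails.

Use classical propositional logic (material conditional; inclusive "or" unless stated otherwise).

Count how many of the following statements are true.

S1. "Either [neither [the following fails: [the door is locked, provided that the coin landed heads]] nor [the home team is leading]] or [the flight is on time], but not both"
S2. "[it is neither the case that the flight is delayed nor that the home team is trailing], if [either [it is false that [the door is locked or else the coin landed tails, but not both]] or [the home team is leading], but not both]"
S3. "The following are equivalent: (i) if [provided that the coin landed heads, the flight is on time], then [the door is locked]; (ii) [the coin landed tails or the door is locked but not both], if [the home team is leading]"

1

Let G = "the coin landed heads" (F), W = "the door is locked" (T), S = "the home team is leading" (F), H = "the flight is delayed" (F).

S1: Formalization: (~(G -> W) nor S) xor ~H

G -> W = F -> T = T
~(G -> W) = ~T = F
~(G -> W) nor S = F nor F = T
~H = ~F = T
(~(G -> W) nor S) xor ~H = T xor T = F
Thus S1 is false.

S2: Formalization: (~(W xor ~G) xor S) -> (H nor ~S)

~G = ~F = T
W xor ~G = T xor T = F
~(W xor ~G) = ~F = T
~(W xor ~G) xor S = T xor F = T
~S = ~F = T
H nor ~S = F nor T = F
(~(W xor ~G) xor S) -> (H nor ~S) = T -> F = F
So S2 is false.

S3: Formalization: ((G -> ~H) -> W) <-> (S -> (~G xor W))

~H = ~F = T
G -> ~H = F -> T = T
(G -> ~H) -> W = T -> T = T
~G = ~F = T
~G xor W = T xor T = F
S -> (~G xor W) = F -> F = T
((G -> ~H) -> W) <-> (S -> (~G xor W)) = T <-> T = T
Thus S3 is true.

1 of the 3 statements is true.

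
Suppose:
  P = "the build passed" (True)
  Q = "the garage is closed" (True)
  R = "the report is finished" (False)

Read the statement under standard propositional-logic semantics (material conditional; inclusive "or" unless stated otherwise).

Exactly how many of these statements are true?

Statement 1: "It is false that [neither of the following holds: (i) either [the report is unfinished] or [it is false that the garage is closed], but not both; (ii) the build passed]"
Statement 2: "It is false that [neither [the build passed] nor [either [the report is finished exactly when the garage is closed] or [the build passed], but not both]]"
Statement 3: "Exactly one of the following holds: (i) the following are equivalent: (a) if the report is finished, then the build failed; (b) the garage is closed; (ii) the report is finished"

3

Statement 1: Formalization: ~((~R xor ~Q) nor P)

~R = ~F = T
~Q = ~T = F
~R xor ~Q = T xor F = T
(~R xor ~Q) nor P = T nor T = F
~((~R xor ~Q) nor P) = ~F = T
Thus Statement 1 is true.

Statement 2: In symbols: ~(P nor ((R <-> Q) xor P))

R <-> Q = F <-> T = F
(R <-> Q) xor P = F xor T = T
P nor ((R <-> Q) xor P) = T nor T = F
~(P nor ((R <-> Q) xor P)) = ~F = T
Hence Statement 2 is true.

Statement 3: Parsed as ((R -> ~P) <-> Q) xor R

~P = ~T = F
R -> ~P = F -> F = T
(R -> ~P) <-> Q = T <-> T = T
((R -> ~P) <-> Q) xor R = T xor F = T
Hence Statement 3 is true.

3 of the 3 statements are true (Statement 1, Statement 2, Statement 3).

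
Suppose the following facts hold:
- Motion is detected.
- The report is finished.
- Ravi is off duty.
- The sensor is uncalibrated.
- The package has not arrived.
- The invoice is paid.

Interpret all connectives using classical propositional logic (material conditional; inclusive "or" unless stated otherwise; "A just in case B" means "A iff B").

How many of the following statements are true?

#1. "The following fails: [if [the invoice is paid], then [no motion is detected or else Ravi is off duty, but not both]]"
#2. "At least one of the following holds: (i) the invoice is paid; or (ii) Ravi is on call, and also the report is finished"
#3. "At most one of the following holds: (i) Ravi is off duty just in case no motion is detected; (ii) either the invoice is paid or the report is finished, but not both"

2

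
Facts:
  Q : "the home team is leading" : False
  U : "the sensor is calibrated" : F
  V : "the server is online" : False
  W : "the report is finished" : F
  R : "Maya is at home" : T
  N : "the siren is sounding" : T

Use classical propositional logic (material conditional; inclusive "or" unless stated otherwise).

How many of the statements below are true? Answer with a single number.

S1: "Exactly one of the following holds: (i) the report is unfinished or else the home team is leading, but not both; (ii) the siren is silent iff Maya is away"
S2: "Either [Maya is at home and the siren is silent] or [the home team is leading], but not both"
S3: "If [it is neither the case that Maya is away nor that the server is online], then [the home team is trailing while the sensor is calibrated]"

0

S1: Parsed as (not W xor Q) xor (not N iff not R)

not W = not False = True
not W xor Q = True xor False = True
not N = not True = False
not R = not True = False
not N iff not R = False iff False = True
(not W xor Q) xor (not N iff not R) = True xor True = False
So S1 is false.

S2: This is (R and not N) xor Q.

not N = not True = False
R and not N = True and False = False
(R and not N) xor Q = False xor False = False
Thus S2 is false.

S3: This is (not R nor V) -> (not Q and U).

not R = not True = False
not R nor V = False nor False = True
not Q = not False = True
not Q and U = True and False = False
(not R nor V) -> (not Q and U) = True -> False = False
So S3 is false.

True statements: 0 (none).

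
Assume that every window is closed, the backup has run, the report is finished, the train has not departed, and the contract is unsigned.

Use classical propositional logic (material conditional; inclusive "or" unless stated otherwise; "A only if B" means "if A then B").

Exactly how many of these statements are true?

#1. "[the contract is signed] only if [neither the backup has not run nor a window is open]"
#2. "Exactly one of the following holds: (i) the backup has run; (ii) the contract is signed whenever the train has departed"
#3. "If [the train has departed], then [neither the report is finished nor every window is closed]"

2

Let N = "the contract is signed" (F), P = "the backup has run" (T), D = "a window is open" (F), L = "the train has departed" (F), G = "the report is finished" (T).

#1: This is N -> (~P nor D).

~P = ~T = F
~P nor D = F nor F = T
N -> (~P nor D) = F -> T = T
Thus #1 is true.

#2: In symbols: P xor (L -> N)

L -> N = F -> F = T
P xor (L -> N) = T xor T = F
Hence #2 is false.

#3: This is L -> (G nor ~D).

~D = ~F = T
G nor ~D = T nor T = F
L -> (G nor ~D) = F -> F = T
So #3 is true.

2 of the 3 statements are true (#1, #3).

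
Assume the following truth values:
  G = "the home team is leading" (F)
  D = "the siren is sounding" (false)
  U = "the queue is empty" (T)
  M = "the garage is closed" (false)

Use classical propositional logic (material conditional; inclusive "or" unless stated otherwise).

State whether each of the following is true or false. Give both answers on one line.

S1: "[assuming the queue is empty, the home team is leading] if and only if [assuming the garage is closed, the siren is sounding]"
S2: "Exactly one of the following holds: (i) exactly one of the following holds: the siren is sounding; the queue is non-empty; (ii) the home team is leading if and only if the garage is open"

S1: Formalization: (U → G) ↔ (M → D)

U → G = T → F = F
M → D = F → F = T
(U → G) ↔ (M → D) = F ↔ T = F
Thus S1 is false.

S2: Parsed as (D ⊕ ¬U) ⊕ (G ↔ ¬M)

¬U = ¬T = F
D ⊕ ¬U = F ⊕ F = F
¬M = ¬F = T
G ↔ ¬M = F ↔ T = F
(D ⊕ ¬U) ⊕ (G ↔ ¬M) = F ⊕ F = F
So S2 is false.

S1 false; S2 false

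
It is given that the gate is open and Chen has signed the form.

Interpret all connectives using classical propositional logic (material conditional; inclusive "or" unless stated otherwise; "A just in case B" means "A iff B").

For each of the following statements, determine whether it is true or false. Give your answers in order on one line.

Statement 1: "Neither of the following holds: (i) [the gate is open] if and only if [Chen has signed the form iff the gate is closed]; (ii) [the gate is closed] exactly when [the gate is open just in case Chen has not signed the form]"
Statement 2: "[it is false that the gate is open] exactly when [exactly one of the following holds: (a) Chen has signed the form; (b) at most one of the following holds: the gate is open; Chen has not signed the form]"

Let P = "the gate is open" (T), Q = "Chen has signed the form" (T).

Statement 1: Formalization: (P ↔ (Q ↔ ¬P)) ↓ (¬P ↔ (P ↔ ¬Q))

¬P = ¬T = F
Q ↔ ¬P = T ↔ F = F
P ↔ (Q ↔ ¬P) = T ↔ F = F
¬P = ¬T = F
¬Q = ¬T = F
P ↔ ¬Q = T ↔ F = F
¬P ↔ (P ↔ ¬Q) = F ↔ F = T
(P ↔ (Q ↔ ¬P)) ↓ (¬P ↔ (P ↔ ¬Q)) = F ↓ T = F
Thus Statement 1 is false.

Statement 2: This is ¬P ↔ (Q ⊕ (P ↑ ¬Q)).

¬P = ¬T = F
¬Q = ¬T = F
P ↑ ¬Q = T ↑ F = T
Q ⊕ (P ↑ ¬Q) = T ⊕ T = F
¬P ↔ (Q ⊕ (P ↑ ¬Q)) = F ↔ F = T
Hence Statement 2 is true.

Statement 1 false; Statement 2 true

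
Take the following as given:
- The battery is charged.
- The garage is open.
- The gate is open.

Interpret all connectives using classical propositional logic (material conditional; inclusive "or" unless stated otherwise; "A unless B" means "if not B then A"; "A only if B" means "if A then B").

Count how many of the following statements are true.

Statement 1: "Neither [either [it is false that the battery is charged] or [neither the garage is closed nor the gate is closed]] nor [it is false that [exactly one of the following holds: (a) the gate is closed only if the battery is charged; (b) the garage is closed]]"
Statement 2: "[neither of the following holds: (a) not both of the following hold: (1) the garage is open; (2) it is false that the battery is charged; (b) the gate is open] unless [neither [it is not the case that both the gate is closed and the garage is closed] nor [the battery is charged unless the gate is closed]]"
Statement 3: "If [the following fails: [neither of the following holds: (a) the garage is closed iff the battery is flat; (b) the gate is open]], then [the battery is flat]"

0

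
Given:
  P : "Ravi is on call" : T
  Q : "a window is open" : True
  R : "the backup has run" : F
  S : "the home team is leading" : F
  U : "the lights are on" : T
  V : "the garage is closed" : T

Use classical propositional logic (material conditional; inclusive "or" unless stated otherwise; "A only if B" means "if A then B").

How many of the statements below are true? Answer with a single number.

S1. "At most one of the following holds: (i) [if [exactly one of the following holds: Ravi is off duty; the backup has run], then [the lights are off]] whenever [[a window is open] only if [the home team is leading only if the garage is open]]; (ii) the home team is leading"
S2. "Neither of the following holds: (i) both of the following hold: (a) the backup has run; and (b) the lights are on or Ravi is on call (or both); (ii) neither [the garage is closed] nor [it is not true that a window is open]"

2

S1: Parsed as ((Q -> (S -> not V)) -> ((not P xor R) -> not U)) nand S

not V = not True = False
S -> not V = False -> False = True
Q -> (S -> not V) = True -> True = True
not P = not True = False
not P xor R = False xor False = False
not U = not True = False
(not P xor R) -> not U = False -> False = True
(Q -> (S -> not V)) -> ((not P xor R) -> not U) = True -> True = True
((Q -> (S -> not V)) -> ((not P xor R) -> not U)) nand S = True nand False = True
Hence S1 is true.

S2: Formalization: (R and (U or P)) nor (V nor not Q)

U or P = True or True = True
R and (U or P) = False and True = False
not Q = not True = False
V nor not Q = True nor False = False
(R and (U or P)) nor (V nor not Q) = False nor False = True
Thus S2 is true.

2 of the 2 statements are true (S1, S2).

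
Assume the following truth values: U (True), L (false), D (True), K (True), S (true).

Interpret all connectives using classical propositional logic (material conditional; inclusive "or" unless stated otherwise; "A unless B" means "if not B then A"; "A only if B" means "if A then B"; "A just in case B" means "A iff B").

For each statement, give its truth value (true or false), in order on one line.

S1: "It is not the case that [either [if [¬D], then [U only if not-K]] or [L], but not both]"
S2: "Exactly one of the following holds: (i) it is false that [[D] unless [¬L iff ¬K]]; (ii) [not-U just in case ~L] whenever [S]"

S1: This is not ((not D -> (U -> not K)) xor L).

not D = not True = False
not K = not True = False
U -> not K = True -> False = False
not D -> (U -> not K) = False -> False = True
(not D -> (U -> not K)) xor L = True xor False = True
not ((not D -> (U -> not K)) xor L) = not True = False
So S1 is false.

S2: Formalization: not (D or (not L iff not K)) xor (S -> (not U iff not L))

not L = not False = True
not K = not True = False
not L iff not K = True iff False = False
D or (not L iff not K) = True or False = True
not (D or (not L iff not K)) = not True = False
not U = not True = False
not L = not False = True
not U iff not L = False iff True = False
S -> (not U iff not L) = True -> False = False
not (D or (not L iff not K)) xor (S -> (not U iff not L)) = False xor False = False
Thus S2 is false.

S1 False, S2 False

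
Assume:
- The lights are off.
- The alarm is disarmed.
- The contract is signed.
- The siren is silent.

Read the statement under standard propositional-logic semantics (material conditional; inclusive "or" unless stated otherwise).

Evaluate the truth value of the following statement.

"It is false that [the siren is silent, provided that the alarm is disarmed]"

Let L = "the alarm is armed" (F), V = "the siren is sounding" (F).
In symbols: ¬(¬L → ¬V)

¬L = ¬F = T
¬V = ¬F = T
¬L → ¬V = T → T = T
¬(¬L → ¬V) = ¬T = F

The statement is false.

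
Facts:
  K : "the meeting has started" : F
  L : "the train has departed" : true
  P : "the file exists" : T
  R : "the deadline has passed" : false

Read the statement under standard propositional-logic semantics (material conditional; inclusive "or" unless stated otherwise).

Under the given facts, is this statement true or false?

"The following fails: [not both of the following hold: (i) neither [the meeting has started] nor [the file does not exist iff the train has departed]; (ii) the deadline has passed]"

Parsed as not ((K nor (not P iff L)) nand R)

not P = not True = False
not P iff L = False iff True = False
K nor (not P iff L) = False nor False = True
(K nor (not P iff L)) nand R = True nand False = True
not ((K nor (not P iff L)) nand R) = not True = False

False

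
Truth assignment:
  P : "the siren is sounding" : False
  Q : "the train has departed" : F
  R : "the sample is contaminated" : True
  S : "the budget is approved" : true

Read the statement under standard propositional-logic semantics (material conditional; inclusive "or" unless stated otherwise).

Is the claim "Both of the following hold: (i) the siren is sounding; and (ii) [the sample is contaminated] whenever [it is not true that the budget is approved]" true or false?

False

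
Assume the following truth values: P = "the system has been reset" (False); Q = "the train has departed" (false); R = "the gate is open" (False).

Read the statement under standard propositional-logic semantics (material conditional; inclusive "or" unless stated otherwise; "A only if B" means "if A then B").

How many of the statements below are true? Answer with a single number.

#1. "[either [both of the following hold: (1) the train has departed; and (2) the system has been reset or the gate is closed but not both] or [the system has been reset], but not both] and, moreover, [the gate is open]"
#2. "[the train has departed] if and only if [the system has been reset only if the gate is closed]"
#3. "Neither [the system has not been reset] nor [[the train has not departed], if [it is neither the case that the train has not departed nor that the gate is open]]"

0

#1: In symbols: ((Q & (P xor ~R)) xor P) & R

~R = ~F = T
P xor ~R = F xor T = T
Q & (P xor ~R) = F & T = F
(Q & (P xor ~R)) xor P = F xor F = F
((Q & (P xor ~R)) xor P) & R = F & F = F
Thus #1 is false.

#2: This is Q <-> (P -> ~R).

~R = ~F = T
P -> ~R = F -> T = T
Q <-> (P -> ~R) = F <-> T = F
Hence #2 is false.

#3: Formalization: ~P nor ((~Q nor R) -> ~Q)

~P = ~F = T
~Q = ~F = T
~Q nor R = T nor F = F
~Q = ~F = T
(~Q nor R) -> ~Q = F -> T = T
~P nor ((~Q nor R) -> ~Q) = T nor T = F
So #3 is false.

True statements: 0 (none).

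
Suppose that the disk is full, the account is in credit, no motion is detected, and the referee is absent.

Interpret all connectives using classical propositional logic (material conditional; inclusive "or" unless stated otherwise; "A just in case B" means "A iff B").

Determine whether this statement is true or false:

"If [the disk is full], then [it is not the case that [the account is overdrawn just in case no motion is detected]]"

True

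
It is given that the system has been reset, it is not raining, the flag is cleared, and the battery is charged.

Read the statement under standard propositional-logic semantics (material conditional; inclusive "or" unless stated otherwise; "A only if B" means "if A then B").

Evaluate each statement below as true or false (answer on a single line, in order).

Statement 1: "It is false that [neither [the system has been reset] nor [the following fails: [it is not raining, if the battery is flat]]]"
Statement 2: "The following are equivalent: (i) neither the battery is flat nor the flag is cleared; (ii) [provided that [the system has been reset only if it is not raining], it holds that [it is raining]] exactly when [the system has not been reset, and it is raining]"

Statement 1 T; Statement 2 F

Let P = "the system has been reset" (T), S = "the battery is charged" (T), Q = "it is raining" (F), R = "the flag is set" (F).

Statement 1: In symbols: ¬(P ↓ ¬(¬S → ¬Q))

¬S = ¬T = F
¬Q = ¬F = T
¬S → ¬Q = F → T = T
¬(¬S → ¬Q) = ¬T = F
P ↓ ¬(¬S → ¬Q) = T ↓ F = F
¬(P ↓ ¬(¬S → ¬Q)) = ¬F = T
Thus Statement 1 is true.

Statement 2: This is (¬S ↓ ¬R) ↔ (((P → ¬Q) → Q) ↔ (¬P ∧ Q)).

¬S = ¬T = F
¬R = ¬F = T
¬S ↓ ¬R = F ↓ T = F
¬Q = ¬F = T
P → ¬Q = T → T = T
(P → ¬Q) → Q = T → F = F
¬P = ¬T = F
¬P ∧ Q = F ∧ F = F
((P → ¬Q) → Q) ↔ (¬P ∧ Q) = F ↔ F = T
(¬S ↓ ¬R) ↔ (((P → ¬Q) → Q) ↔ (¬P ∧ Q)) = F ↔ T = F
Thus Statement 2 is false.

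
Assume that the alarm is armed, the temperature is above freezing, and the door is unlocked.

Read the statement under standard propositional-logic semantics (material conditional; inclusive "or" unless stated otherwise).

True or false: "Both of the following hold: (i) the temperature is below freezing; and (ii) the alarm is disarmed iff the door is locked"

false

Let D = "the temperature is below freezing" (F), M = "the alarm is armed" (T), H = "the door is locked" (F).
Parsed as D & (~M <-> H)

~M = ~T = F
~M <-> H = F <-> F = T
D & (~M <-> H) = F & T = F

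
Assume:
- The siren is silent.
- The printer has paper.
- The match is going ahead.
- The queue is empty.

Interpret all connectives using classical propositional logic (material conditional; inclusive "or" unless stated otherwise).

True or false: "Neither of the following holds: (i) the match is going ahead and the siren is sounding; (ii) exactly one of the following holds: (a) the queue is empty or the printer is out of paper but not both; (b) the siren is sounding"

False

Let V = "the match is cancelled" (False), K = "the siren is sounding" (False), R = "the queue is empty" (True), N = "the printer has paper" (True).
This is (not V and K) nor ((R xor not N) xor K).

not V = not False = True
not V and K = True and False = False
not N = not True = False
R xor not N = True xor False = True
(R xor not N) xor K = True xor False = True
(not V and K) nor ((R xor not N) xor K) = False nor True = False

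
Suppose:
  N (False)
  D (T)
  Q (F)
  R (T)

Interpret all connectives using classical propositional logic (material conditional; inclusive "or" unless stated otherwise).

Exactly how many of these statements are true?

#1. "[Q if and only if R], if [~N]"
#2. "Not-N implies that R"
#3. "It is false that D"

#1: In symbols: not N -> (Q iff R)

not N = not False = True
Q iff R = False iff True = False
not N -> (Q iff R) = True -> False = False
Thus #1 is false.

#2: This is not N -> R.

not N = not False = True
not N -> R = True -> True = True
Thus #2 is true.

#3: This is not D.

not D = not True = False
So #3 is false.

True statements: 1.

1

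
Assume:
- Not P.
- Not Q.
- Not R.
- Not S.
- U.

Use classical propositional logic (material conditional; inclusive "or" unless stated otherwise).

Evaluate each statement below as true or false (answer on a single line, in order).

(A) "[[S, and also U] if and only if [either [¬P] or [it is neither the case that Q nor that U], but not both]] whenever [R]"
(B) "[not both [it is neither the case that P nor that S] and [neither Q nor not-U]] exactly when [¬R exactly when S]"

(A) T / (B) T

(A): Parsed as R -> ((S & U) <-> (~P xor (Q nor U)))

S & U = F & T = F
~P = ~F = T
Q nor U = F nor T = F
~P xor (Q nor U) = T xor F = T
(S & U) <-> (~P xor (Q nor U)) = F <-> T = F
R -> ((S & U) <-> (~P xor (Q nor U))) = F -> F = T
Thus (A) is true.

(B): This is ((P nor S) nand (Q nor ~U)) <-> (~R <-> S).

P nor S = F nor F = T
~U = ~T = F
Q nor ~U = F nor F = T
(P nor S) nand (Q nor ~U) = T nand T = F
~R = ~F = T
~R <-> S = T <-> F = F
((P nor S) nand (Q nor ~U)) <-> (~R <-> S) = F <-> F = T
So (B) is true.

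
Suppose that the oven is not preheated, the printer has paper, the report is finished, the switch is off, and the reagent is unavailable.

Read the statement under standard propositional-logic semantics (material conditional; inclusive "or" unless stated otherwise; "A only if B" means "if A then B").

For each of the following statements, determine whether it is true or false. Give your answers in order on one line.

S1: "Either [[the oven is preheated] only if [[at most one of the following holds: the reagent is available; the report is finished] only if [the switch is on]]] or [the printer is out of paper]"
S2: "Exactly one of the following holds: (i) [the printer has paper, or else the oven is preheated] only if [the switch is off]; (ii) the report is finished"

Let R = "the oven is preheated" (False), P = "the reagent is available" (False), H = "the report is finished" (True), N = "the switch is on" (False), G = "the printer has paper" (True).

S1: Formalization: (R -> ((P nand H) -> N)) or not G

P nand H = False nand True = True
(P nand H) -> N = True -> False = False
R -> ((P nand H) -> N) = False -> False = True
not G = not True = False
(R -> ((P nand H) -> N)) or not G = True or False = True
Thus S1 is true.

S2: This is ((G or R) -> not N) xor H.

G or R = True or False = True
not N = not False = True
(G or R) -> not N = True -> True = True
((G or R) -> not N) xor H = True xor True = False
So S2 is false.

S1 True; S2 False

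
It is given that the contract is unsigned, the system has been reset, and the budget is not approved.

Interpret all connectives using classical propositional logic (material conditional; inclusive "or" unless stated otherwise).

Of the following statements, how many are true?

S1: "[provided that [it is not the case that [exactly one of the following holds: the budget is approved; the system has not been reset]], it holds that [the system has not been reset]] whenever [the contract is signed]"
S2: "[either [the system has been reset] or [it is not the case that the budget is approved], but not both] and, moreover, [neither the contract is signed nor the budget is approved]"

Let P = "the contract is signed" (F), R = "the budget is approved" (F), Q = "the system has been reset" (T).

S1: Parsed as P → (¬(R ⊕ ¬Q) → ¬Q)

¬Q = ¬T = F
R ⊕ ¬Q = F ⊕ F = F
¬(R ⊕ ¬Q) = ¬F = T
¬Q = ¬T = F
¬(R ⊕ ¬Q) → ¬Q = T → F = F
P → (¬(R ⊕ ¬Q) → ¬Q) = F → F = T
So S1 is true.

S2: Parsed as (Q ⊕ ¬R) ∧ (P ↓ R)

¬R = ¬F = T
Q ⊕ ¬R = T ⊕ T = F
P ↓ R = F ↓ F = T
(Q ⊕ ¬R) ∧ (P ↓ R) = F ∧ T = F
Hence S2 is false.

True statements: 1.

1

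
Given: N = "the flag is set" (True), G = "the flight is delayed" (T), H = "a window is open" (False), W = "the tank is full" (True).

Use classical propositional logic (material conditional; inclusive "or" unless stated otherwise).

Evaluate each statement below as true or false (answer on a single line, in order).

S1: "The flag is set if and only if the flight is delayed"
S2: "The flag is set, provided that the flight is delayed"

S1: In symbols: N iff G

N iff G = True iff True = True
Thus S1 is true.

S2: Parsed as G -> N

G -> N = True -> True = True
So S2 is true.

S1 True, S2 True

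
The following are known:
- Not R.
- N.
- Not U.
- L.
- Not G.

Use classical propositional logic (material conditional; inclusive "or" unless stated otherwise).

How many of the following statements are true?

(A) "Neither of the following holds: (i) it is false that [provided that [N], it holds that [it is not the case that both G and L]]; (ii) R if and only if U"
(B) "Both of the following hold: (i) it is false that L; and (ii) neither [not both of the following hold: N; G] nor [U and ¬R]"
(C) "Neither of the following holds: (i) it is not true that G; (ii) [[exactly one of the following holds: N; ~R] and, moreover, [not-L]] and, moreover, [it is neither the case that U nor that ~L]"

(A): In symbols: ~(N -> (G nand L)) nor (R <-> U)

G nand L = F nand T = T
N -> (G nand L) = T -> T = T
~(N -> (G nand L)) = ~T = F
R <-> U = F <-> F = T
~(N -> (G nand L)) nor (R <-> U) = F nor T = F
Hence (A) is false.

(B): Formalization: ~L & ((N nand G) nor (U & ~R))

~L = ~T = F
N nand G = T nand F = T
~R = ~F = T
U & ~R = F & T = F
(N nand G) nor (U & ~R) = T nor F = F
~L & ((N nand G) nor (U & ~R)) = F & F = F
So (B) is false.

(C): Formalization: ~G nor (((N xor ~R) & ~L) & (U nor ~L))

~G = ~F = T
~R = ~F = T
N xor ~R = T xor T = F
~L = ~T = F
(N xor ~R) & ~L = F & F = F
~L = ~T = F
U nor ~L = F nor F = T
((N xor ~R) & ~L) & (U nor ~L) = F & T = F
~G nor (((N xor ~R) & ~L) & (U nor ~L)) = T nor F = F
So (C) is false.

Count: 0.

0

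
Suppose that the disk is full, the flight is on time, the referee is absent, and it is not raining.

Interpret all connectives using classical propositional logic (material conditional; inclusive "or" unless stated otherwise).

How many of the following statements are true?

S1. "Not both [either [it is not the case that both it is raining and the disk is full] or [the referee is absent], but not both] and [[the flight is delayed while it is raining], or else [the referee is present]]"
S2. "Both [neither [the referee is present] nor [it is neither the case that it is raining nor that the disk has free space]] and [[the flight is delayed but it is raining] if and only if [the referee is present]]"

1

Let S = "it is raining" (F), P = "the disk is full" (T), R = "the referee is present" (F), Q = "the flight is delayed" (F).

S1: Formalization: ((S nand P) xor ~R) nand ((Q & S) | R)

S nand P = F nand T = T
~R = ~F = T
(S nand P) xor ~R = T xor T = F
Q & S = F & F = F
(Q & S) | R = F | F = F
((S nand P) xor ~R) nand ((Q & S) | R) = F nand F = T
Hence S1 is true.

S2: Parsed as (R nor (S nor ~P)) & ((Q & S) <-> R)

~P = ~T = F
S nor ~P = F nor F = T
R nor (S nor ~P) = F nor T = F
Q & S = F & F = F
(Q & S) <-> R = F <-> F = T
(R nor (S nor ~P)) & ((Q & S) <-> R) = F & T = F
Thus S2 is false.

True statements: 1 (S1).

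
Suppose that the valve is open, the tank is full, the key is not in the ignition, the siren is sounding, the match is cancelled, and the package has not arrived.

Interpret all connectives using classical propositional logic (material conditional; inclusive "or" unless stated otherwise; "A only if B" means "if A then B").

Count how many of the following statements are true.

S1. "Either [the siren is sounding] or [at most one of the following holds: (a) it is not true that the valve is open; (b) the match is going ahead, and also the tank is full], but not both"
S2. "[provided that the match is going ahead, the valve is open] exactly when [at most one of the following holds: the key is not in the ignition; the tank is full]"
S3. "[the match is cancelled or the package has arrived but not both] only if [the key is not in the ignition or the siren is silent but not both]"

1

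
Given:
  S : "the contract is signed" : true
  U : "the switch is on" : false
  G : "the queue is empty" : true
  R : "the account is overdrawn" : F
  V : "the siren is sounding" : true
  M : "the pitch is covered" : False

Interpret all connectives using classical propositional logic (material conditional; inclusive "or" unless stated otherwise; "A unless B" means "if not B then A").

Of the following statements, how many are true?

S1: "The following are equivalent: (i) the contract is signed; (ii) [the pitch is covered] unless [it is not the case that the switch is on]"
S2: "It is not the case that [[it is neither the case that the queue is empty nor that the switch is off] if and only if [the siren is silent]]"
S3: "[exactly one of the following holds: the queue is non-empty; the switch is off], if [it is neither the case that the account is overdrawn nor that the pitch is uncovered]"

2

S1: Formalization: S <-> (M | ~U)

~U = ~F = T
M | ~U = F | T = T
S <-> (M | ~U) = T <-> T = T
So S1 is true.

S2: In symbols: ~((G nor ~U) <-> ~V)

~U = ~F = T
G nor ~U = T nor T = F
~V = ~T = F
(G nor ~U) <-> ~V = F <-> F = T
~((G nor ~U) <-> ~V) = ~T = F
Thus S2 is false.

S3: Formalization: (R nor ~M) -> (~G xor ~U)

~M = ~F = T
R nor ~M = F nor T = F
~G = ~T = F
~U = ~F = T
~G xor ~U = F xor T = T
(R nor ~M) -> (~G xor ~U) = F -> T = T
Hence S3 is true.

True statements: 2 (S1, S3).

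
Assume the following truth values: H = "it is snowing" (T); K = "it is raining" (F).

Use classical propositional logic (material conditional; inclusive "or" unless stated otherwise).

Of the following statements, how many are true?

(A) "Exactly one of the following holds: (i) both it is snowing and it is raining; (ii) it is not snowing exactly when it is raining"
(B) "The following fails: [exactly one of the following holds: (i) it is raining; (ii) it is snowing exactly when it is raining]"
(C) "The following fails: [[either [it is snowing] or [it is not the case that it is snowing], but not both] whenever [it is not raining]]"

2

(A): Formalization: (H & K) xor (~H <-> K)

H & K = T & F = F
~H = ~T = F
~H <-> K = F <-> F = T
(H & K) xor (~H <-> K) = F xor T = T
Hence (A) is true.

(B): Formalization: ~(K xor (H <-> K))

H <-> K = T <-> F = F
K xor (H <-> K) = F xor F = F
~(K xor (H <-> K)) = ~F = T
So (B) is true.

(C): In symbols: ~(~K -> (H xor ~H))

~K = ~F = T
~H = ~T = F
H xor ~H = T xor F = T
~K -> (H xor ~H) = T -> T = T
~(~K -> (H xor ~H)) = ~T = F
So (C) is false.

True statements: 2.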